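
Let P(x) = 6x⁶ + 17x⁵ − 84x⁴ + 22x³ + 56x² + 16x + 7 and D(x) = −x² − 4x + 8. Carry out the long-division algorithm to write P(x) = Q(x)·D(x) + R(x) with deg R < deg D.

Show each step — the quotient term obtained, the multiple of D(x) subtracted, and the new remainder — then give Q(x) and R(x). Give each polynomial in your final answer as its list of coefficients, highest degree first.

Q = [-6, 7, 8, 2, 0]; R = [7]

Step 1: lead(6x⁶ + 17x⁵ − 84x⁴ + 22x³ + 56x² + 16x + 7) ÷ lead(D) = 6x⁶ ÷ −x² = −6x⁴. Subtract (−6x⁴)·D = 6x⁶ + 24x⁵ − 48x⁴. Remainder: −7x⁵ − 36x⁴ + 22x³ + 56x² + 16x + 7.
Step 2: lead(−7x⁵ − 36x⁴ + 22x³ + 56x² + 16x + 7) ÷ lead(D) = −7x⁵ ÷ −x² = 7x³. Subtract (7x³)·D = −7x⁵ − 28x⁴ + 56x³. Remainder: −8x⁴ − 34x³ + 56x² + 16x + 7.
Step 3: lead(−8x⁴ − 34x³ + 56x² + 16x + 7) ÷ lead(D) = −8x⁴ ÷ −x² = 8x². Subtract (8x²)·D = −8x⁴ − 32x³ + 64x². Remainder: −2x³ − 8x² + 16x + 7.
Step 4: lead(−2x³ − 8x² + 16x + 7) ÷ lead(D) = −2x³ ÷ −x² = 2x. Subtract (2x)·D = −2x³ − 8x² + 16x. Remainder: 7.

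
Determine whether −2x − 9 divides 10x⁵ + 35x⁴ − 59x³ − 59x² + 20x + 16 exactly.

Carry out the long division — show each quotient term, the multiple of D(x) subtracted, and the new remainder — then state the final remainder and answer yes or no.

Step 1: lead(10x⁵ + 35x⁴ − 59x³ − 59x² + 20x + 16) ÷ lead(D) = 10x⁵ ÷ −2x = −5x⁴. Subtract (−5x⁴)·D = 10x⁵ + 45x⁴. Remainder: −10x⁴ − 59x³ − 59x² + 20x + 16.
Step 2: lead(−10x⁴ − 59x³ − 59x² + 20x + 16) ÷ lead(D) = −10x⁴ ÷ −2x = 5x³. Subtract (5x³)·D = −10x⁴ − 45x³. Remainder: −14x³ − 59x² + 20x + 16.
Step 3: lead(−14x³ − 59x² + 20x + 16) ÷ lead(D) = −14x³ ÷ −2x = 7x². Subtract (7x²)·D = −14x³ − 63x². Remainder: 4x² + 20x + 16.
Step 4: lead(4x² + 20x + 16) ÷ lead(D) = 4x² ÷ −2x = −2x. Subtract (−2x)·D = 4x² + 18x. Remainder: 2x + 16.
Step 5: lead(2x + 16) ÷ lead(D) = 2x ÷ −2x = −1. Subtract (−1)·D = 2x + 9. Remainder: 7.

R(x) = 7, so D(x) is not a factor of P(x). no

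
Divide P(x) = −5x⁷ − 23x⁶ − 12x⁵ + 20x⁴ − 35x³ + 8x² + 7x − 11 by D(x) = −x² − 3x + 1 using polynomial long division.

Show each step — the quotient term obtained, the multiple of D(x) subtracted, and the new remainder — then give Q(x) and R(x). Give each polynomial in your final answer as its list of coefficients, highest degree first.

Step 1: lead(−5x⁷ − 23x⁶ − 12x⁵ + 20x⁴ − 35x³ + 8x² + 7x − 11) ÷ lead(D) = −5x⁷ ÷ −x² = 5x⁵. Subtract (5x⁵)·D = −5x⁷ − 15x⁶ + 5x⁵. Remainder: −8x⁶ − 17x⁵ + 20x⁴ − 35x³ + 8x² + 7x − 11.
Step 2: lead(−8x⁶ − 17x⁵ + 20x⁴ − 35x³ + 8x² + 7x − 11) ÷ lead(D) = −8x⁶ ÷ −x² = 8x⁴. Subtract (8x⁴)·D = −8x⁶ − 24x⁵ + 8x⁴. Remainder: 7x⁵ + 12x⁴ − 35x³ + 8x² + 7x − 11.
Step 3: lead(7x⁵ + 12x⁴ − 35x³ + 8x² + 7x − 11) ÷ lead(D) = 7x⁵ ÷ −x² = −7x³. Subtract (−7x³)·D = 7x⁵ + 21x⁴ − 7x³. Remainder: −9x⁴ − 28x³ + 8x² + 7x − 11.
Step 4: lead(−9x⁴ − 28x³ + 8x² + 7x − 11) ÷ lead(D) = −9x⁴ ÷ −x² = 9x². Subtract (9x²)·D = −9x⁴ − 27x³ + 9x². Remainder: −x³ − x² + 7x − 11.
Step 5: lead(−x³ − x² + 7x − 11) ÷ lead(D) = −x³ ÷ −x² = x. Subtract (x)·D = −x³ − 3x² + x. Remainder: 2x² + 6x − 11.
Step 6: lead(2x² + 6x − 11) ÷ lead(D) = 2x² ÷ −x² = −2. Subtract (−2)·D = 2x² + 6x − 2. Remainder: −9.

Q = [5, 8, -7, 9, 1, -2]; R = [-9]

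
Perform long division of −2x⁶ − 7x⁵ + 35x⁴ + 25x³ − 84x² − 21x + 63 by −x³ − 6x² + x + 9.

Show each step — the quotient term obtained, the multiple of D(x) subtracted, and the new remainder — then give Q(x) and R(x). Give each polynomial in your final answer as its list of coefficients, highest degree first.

Q = [2, -5, -3, 6]; R = [9]

Step 1: lead(−2x⁶ − 7x⁵ + 35x⁴ + 25x³ − 84x² − 21x + 63) ÷ lead(D) = −2x⁶ ÷ −x³ = 2x³. Subtract (2x³)·D = −2x⁶ − 12x⁵ + 2x⁴ + 18x³. Remainder: 5x⁵ + 33x⁴ + 7x³ − 84x² − 21x + 63.
Step 2: lead(5x⁵ + 33x⁴ + 7x³ − 84x² − 21x + 63) ÷ lead(D) = 5x⁵ ÷ −x³ = −5x². Subtract (−5x²)·D = 5x⁵ + 30x⁴ − 5x³ − 45x². Remainder: 3x⁴ + 12x³ − 39x² − 21x + 63.
Step 3: lead(3x⁴ + 12x³ − 39x² − 21x + 63) ÷ lead(D) = 3x⁴ ÷ −x³ = −3x. Subtract (−3x)·D = 3x⁴ + 18x³ − 3x² − 27x. Remainder: −6x³ − 36x² + 6x + 63.
Step 4: lead(−6x³ − 36x² + 6x + 63) ÷ lead(D) = −6x³ ÷ −x³ = 6. Subtract (6)·D = −6x³ − 36x² + 6x + 54. Remainder: 9.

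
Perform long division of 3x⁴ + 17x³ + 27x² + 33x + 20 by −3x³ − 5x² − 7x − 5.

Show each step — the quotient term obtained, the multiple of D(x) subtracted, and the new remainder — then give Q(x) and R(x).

Q(x) = −x − 4; R(x) = 0

Step 1: lead(3x⁴ + 17x³ + 27x² + 33x + 20) ÷ lead(D) = 3x⁴ ÷ −3x³ = −x. Subtract (−x)·D = 3x⁴ + 5x³ + 7x² + 5x. Remainder: 12x³ + 20x² + 28x + 20.
Step 2: lead(12x³ + 20x² + 28x + 20) ÷ lead(D) = 12x³ ÷ −3x³ = −4. Subtract (−4)·D = 12x³ + 20x² + 28x + 20. Remainder: 0.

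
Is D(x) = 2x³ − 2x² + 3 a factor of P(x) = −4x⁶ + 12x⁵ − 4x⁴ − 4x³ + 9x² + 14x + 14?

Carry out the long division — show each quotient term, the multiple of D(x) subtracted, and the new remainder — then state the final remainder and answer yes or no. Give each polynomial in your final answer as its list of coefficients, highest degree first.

Step 1: lead(−4x⁶ + 12x⁵ − 4x⁴ − 4x³ + 9x² + 14x + 14) ÷ lead(D) = −4x⁶ ÷ 2x³ = −2x³. Subtract (−2x³)·D = −4x⁶ + 4x⁵ − 6x³. Remainder: 8x⁵ − 4x⁴ + 2x³ + 9x² + 14x + 14.
Step 2: lead(8x⁵ − 4x⁴ + 2x³ + 9x² + 14x + 14) ÷ lead(D) = 8x⁵ ÷ 2x³ = 4x². Subtract (4x²)·D = 8x⁵ − 8x⁴ + 12x². Remainder: 4x⁴ + 2x³ − 3x² + 14x + 14.
Step 3: lead(4x⁴ + 2x³ − 3x² + 14x + 14) ÷ lead(D) = 4x⁴ ÷ 2x³ = 2x. Subtract (2x)·D = 4x⁴ − 4x³ + 6x. Remainder: 6x³ − 3x² + 8x + 14.
Step 4: lead(6x³ − 3x² + 8x + 14) ÷ lead(D) = 6x³ ÷ 2x³ = 3. Subtract (3)·D = 6x³ − 6x² + 9. Remainder: 3x² + 8x + 5.

R = [3, 8, 5], so D(x) is not a factor of P(x). no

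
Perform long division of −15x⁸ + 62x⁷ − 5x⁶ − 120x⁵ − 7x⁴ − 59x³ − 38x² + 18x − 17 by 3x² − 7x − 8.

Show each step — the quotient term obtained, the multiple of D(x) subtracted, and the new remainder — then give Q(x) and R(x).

Q(x) = −5x⁶ + 9x⁵ + 6x⁴ − 2x³ + 9x² − 4x + 2; R(x) = −1

Step 1: lead(−15x⁸ + 62x⁷ − 5x⁶ − 120x⁵ − 7x⁴ − 59x³ − 38x² + 18x − 17) ÷ lead(D) = −15x⁸ ÷ 3x² = −5x⁶. Subtract (−5x⁶)·D = −15x⁸ + 35x⁷ + 40x⁶. Remainder: 27x⁷ − 45x⁶ − 120x⁵ − 7x⁴ − 59x³ − 38x² + 18x − 17.
Step 2: lead(27x⁷ − 45x⁶ − 120x⁵ − 7x⁴ − 59x³ − 38x² + 18x − 17) ÷ lead(D) = 27x⁷ ÷ 3x² = 9x⁵. Subtract (9x⁵)·D = 27x⁷ − 63x⁶ − 72x⁵. Remainder: 18x⁶ − 48x⁵ − 7x⁴ − 59x³ − 38x² + 18x − 17.
Step 3: lead(18x⁶ − 48x⁵ − 7x⁴ − 59x³ − 38x² + 18x − 17) ÷ lead(D) = 18x⁶ ÷ 3x² = 6x⁴. Subtract (6x⁴)·D = 18x⁶ − 42x⁵ − 48x⁴. Remainder: −6x⁵ + 41x⁴ − 59x³ − 38x² + 18x − 17.
Step 4: lead(−6x⁵ + 41x⁴ − 59x³ − 38x² + 18x − 17) ÷ lead(D) = −6x⁵ ÷ 3x² = −2x³. Subtract (−2x³)·D = −6x⁵ + 14x⁴ + 16x³. Remainder: 27x⁴ − 75x³ − 38x² + 18x − 17.
Step 5: lead(27x⁴ − 75x³ − 38x² + 18x − 17) ÷ lead(D) = 27x⁴ ÷ 3x² = 9x². Subtract (9x²)·D = 27x⁴ − 63x³ − 72x². Remainder: −12x³ + 34x² + 18x − 17.
Step 6: lead(−12x³ + 34x² + 18x − 17) ÷ lead(D) = −12x³ ÷ 3x² = −4x. Subtract (−4x)·D = −12x³ + 28x² + 32x. Remainder: 6x² − 14x − 17.
Step 7: lead(6x² − 14x − 17) ÷ lead(D) = 6x² ÷ 3x² = 2. Subtract (2)·D = 6x² − 14x − 16. Remainder: −1.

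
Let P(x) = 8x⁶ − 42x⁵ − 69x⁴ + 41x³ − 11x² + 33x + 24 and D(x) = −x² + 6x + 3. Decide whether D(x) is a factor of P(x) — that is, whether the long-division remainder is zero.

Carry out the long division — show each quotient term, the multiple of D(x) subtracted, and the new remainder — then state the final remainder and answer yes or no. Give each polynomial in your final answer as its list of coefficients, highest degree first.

R = [0], so D(x) is a factor of P(x). yes

Step 1: lead(8x⁶ − 42x⁵ − 69x⁴ + 41x³ − 11x² + 33x + 24) ÷ lead(D) = 8x⁶ ÷ −x² = −8x⁴. Subtract (−8x⁴)·D = 8x⁶ − 48x⁵ − 24x⁴. Remainder: 6x⁵ − 45x⁴ + 41x³ − 11x² + 33x + 24.
Step 2: lead(6x⁵ − 45x⁴ + 41x³ − 11x² + 33x + 24) ÷ lead(D) = 6x⁵ ÷ −x² = −6x³. Subtract (−6x³)·D = 6x⁵ − 36x⁴ − 18x³. Remainder: −9x⁴ + 59x³ − 11x² + 33x + 24.
Step 3: lead(−9x⁴ + 59x³ − 11x² + 33x + 24) ÷ lead(D) = −9x⁴ ÷ −x² = 9x². Subtract (9x²)·D = −9x⁴ + 54x³ + 27x². Remainder: 5x³ − 38x² + 33x + 24.
Step 4: lead(5x³ − 38x² + 33x + 24) ÷ lead(D) = 5x³ ÷ −x² = −5x. Subtract (−5x)·D = 5x³ − 30x² − 15x. Remainder: −8x² + 48x + 24.
Step 5: lead(−8x² + 48x + 24) ÷ lead(D) = −8x² ÷ −x² = 8. Subtract (8)·D = −8x² + 48x + 24. Remainder: 0.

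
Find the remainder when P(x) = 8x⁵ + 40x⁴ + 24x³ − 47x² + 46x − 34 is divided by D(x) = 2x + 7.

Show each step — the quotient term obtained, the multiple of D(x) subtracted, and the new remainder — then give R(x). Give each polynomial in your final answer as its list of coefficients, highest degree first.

Step 1: lead(8x⁵ + 40x⁴ + 24x³ − 47x² + 46x − 34) ÷ lead(D) = 8x⁵ ÷ 2x = 4x⁴. Subtract (4x⁴)·D = 8x⁵ + 28x⁴. Remainder: 12x⁴ + 24x³ − 47x² + 46x − 34.
Step 2: lead(12x⁴ + 24x³ − 47x² + 46x − 34) ÷ lead(D) = 12x⁴ ÷ 2x = 6x³. Subtract (6x³)·D = 12x⁴ + 42x³. Remainder: −18x³ − 47x² + 46x − 34.
Step 3: lead(−18x³ − 47x² + 46x − 34) ÷ lead(D) = −18x³ ÷ 2x = −9x². Subtract (−9x²)·D = −18x³ − 63x². Remainder: 16x² + 46x − 34.
Step 4: lead(16x² + 46x − 34) ÷ lead(D) = 16x² ÷ 2x = 8x. Subtract (8x)·D = 16x² + 56x. Remainder: −10x − 34.
Step 5: lead(−10x − 34) ÷ lead(D) = −10x ÷ 2x = −5. Subtract (−5)·D = −10x − 35. Remainder: 1.

R = [1]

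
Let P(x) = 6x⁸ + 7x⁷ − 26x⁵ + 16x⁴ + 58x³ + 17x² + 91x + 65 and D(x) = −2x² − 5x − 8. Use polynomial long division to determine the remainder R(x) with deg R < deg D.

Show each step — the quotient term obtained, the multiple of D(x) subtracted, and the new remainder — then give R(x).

Step 1: lead(6x⁸ + 7x⁷ − 26x⁵ + 16x⁴ + 58x³ + 17x² + 91x + 65) ÷ lead(D) = 6x⁸ ÷ −2x² = −3x⁶. Subtract (−3x⁶)·D = 6x⁸ + 15x⁷ + 24x⁶. Remainder: −8x⁷ − 24x⁶ − 26x⁵ + 16x⁴ + 58x³ + 17x² + 91x + 65.
Step 2: lead(−8x⁷ − 24x⁶ − 26x⁵ + 16x⁴ + 58x³ + 17x² + 91x + 65) ÷ lead(D) = −8x⁷ ÷ −2x² = 4x⁵. Subtract (4x⁵)·D = −8x⁷ − 20x⁶ − 32x⁵. Remainder: −4x⁶ + 6x⁵ + 16x⁴ + 58x³ + 17x² + 91x + 65.
Step 3: lead(−4x⁶ + 6x⁵ + 16x⁴ + 58x³ + 17x² + 91x + 65) ÷ lead(D) = −4x⁶ ÷ −2x² = 2x⁴. Subtract (2x⁴)·D = −4x⁶ − 10x⁵ − 16x⁴. Remainder: 16x⁵ + 32x⁴ + 58x³ + 17x² + 91x + 65.
Step 4: lead(16x⁵ + 32x⁴ + 58x³ + 17x² + 91x + 65) ÷ lead(D) = 16x⁵ ÷ −2x² = −8x³. Subtract (−8x³)·D = 16x⁵ + 40x⁴ + 64x³. Remainder: −8x⁴ − 6x³ + 17x² + 91x + 65.
Step 5: lead(−8x⁴ − 6x³ + 17x² + 91x + 65) ÷ lead(D) = −8x⁴ ÷ −2x² = 4x². Subtract (4x²)·D = −8x⁴ − 20x³ − 32x². Remainder: 14x³ + 49x² + 91x + 65.
Step 6: lead(14x³ + 49x² + 91x + 65) ÷ lead(D) = 14x³ ÷ −2x² = −7x. Subtract (−7x)·D = 14x³ + 35x² + 56x. Remainder: 14x² + 35x + 65.
Step 7: lead(14x² + 35x + 65) ÷ lead(D) = 14x² ÷ −2x² = −7. Subtract (−7)·D = 14x² + 35x + 56. Remainder: 9.

R(x) = 9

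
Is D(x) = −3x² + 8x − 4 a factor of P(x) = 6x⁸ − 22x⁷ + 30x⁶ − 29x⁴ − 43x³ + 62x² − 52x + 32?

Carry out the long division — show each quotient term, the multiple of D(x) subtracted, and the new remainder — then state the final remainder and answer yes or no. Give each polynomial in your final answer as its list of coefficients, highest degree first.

R = [8], so D(x) is not a factor of P(x). no

Step 1: lead(6x⁸ − 22x⁷ + 30x⁶ − 29x⁴ − 43x³ + 62x² − 52x + 32) ÷ lead(D) = 6x⁸ ÷ −3x² = −2x⁶. Subtract (−2x⁶)·D = 6x⁸ − 16x⁷ + 8x⁶. Remainder: −6x⁷ + 22x⁶ − 29x⁴ − 43x³ + 62x² − 52x + 32.
Step 2: lead(−6x⁷ + 22x⁶ − 29x⁴ − 43x³ + 62x² − 52x + 32) ÷ lead(D) = −6x⁷ ÷ −3x² = 2x⁵. Subtract (2x⁵)·D = −6x⁷ + 16x⁶ − 8x⁵. Remainder: 6x⁶ + 8x⁵ − 29x⁴ − 43x³ + 62x² − 52x + 32.
Step 3: lead(6x⁶ + 8x⁵ − 29x⁴ − 43x³ + 62x² − 52x + 32) ÷ lead(D) = 6x⁶ ÷ −3x² = −2x⁴. Subtract (−2x⁴)·D = 6x⁶ − 16x⁵ + 8x⁴. Remainder: 24x⁵ − 37x⁴ − 43x³ + 62x² − 52x + 32.
Step 4: lead(24x⁵ − 37x⁴ − 43x³ + 62x² − 52x + 32) ÷ lead(D) = 24x⁵ ÷ −3x² = −8x³. Subtract (−8x³)·D = 24x⁵ − 64x⁴ + 32x³. Remainder: 27x⁴ − 75x³ + 62x² − 52x + 32.
Step 5: lead(27x⁴ − 75x³ + 62x² − 52x + 32) ÷ lead(D) = 27x⁴ ÷ −3x² = −9x². Subtract (−9x²)·D = 27x⁴ − 72x³ + 36x². Remainder: −3x³ + 26x² − 52x + 32.
Step 6: lead(−3x³ + 26x² − 52x + 32) ÷ lead(D) = −3x³ ÷ −3x² = x. Subtract (x)·D = −3x³ + 8x² − 4x. Remainder: 18x² − 48x + 32.
Step 7: lead(18x² − 48x + 32) ÷ lead(D) = 18x² ÷ −3x² = −6. Subtract (−6)·D = 18x² − 48x + 24. Remainder: 8.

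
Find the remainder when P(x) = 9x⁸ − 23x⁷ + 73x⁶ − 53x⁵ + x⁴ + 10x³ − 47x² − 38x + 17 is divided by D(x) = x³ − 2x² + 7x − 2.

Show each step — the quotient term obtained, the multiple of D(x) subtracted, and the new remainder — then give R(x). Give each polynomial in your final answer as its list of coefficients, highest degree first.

Step 1: lead(9x⁸ − 23x⁷ + 73x⁶ − 53x⁵ + x⁴ + 10x³ − 47x² − 38x + 17) ÷ lead(D) = 9x⁸ ÷ x³ = 9x⁵. Subtract (9x⁵)·D = 9x⁸ − 18x⁷ + 63x⁶ − 18x⁵. Remainder: −5x⁷ + 10x⁶ − 35x⁵ + x⁴ + 10x³ − 47x² − 38x + 17.
Step 2: lead(−5x⁷ + 10x⁶ − 35x⁵ + x⁴ + 10x³ − 47x² − 38x + 17) ÷ lead(D) = −5x⁷ ÷ x³ = −5x⁴. Subtract (−5x⁴)·D = −5x⁷ + 10x⁶ − 35x⁵ + 10x⁴. Remainder: −9x⁴ + 10x³ − 47x² − 38x + 17.
Step 3: lead(−9x⁴ + 10x³ − 47x² − 38x + 17) ÷ lead(D) = −9x⁴ ÷ x³ = −9x. Subtract (−9x)·D = −9x⁴ + 18x³ − 63x² + 18x. Remainder: −8x³ + 16x² − 56x + 17.
Step 4: lead(−8x³ + 16x² − 56x + 17) ÷ lead(D) = −8x³ ÷ x³ = −8. Subtract (−8)·D = −8x³ + 16x² − 56x + 16. Remainder: 1.

R = [1]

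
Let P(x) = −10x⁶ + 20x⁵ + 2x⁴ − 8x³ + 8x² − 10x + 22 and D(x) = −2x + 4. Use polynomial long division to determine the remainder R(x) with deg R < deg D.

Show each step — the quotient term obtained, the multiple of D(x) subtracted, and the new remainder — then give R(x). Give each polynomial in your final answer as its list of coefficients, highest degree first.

R = [2]

Step 1: lead(−10x⁶ + 20x⁵ + 2x⁴ − 8x³ + 8x² − 10x + 22) ÷ lead(D) = −10x⁶ ÷ −2x = 5x⁵. Subtract (5x⁵)·D = −10x⁶ + 20x⁵. Remainder: 2x⁴ − 8x³ + 8x² − 10x + 22.
Step 2: lead(2x⁴ − 8x³ + 8x² − 10x + 22) ÷ lead(D) = 2x⁴ ÷ −2x = −x³. Subtract (−x³)·D = 2x⁴ − 4x³. Remainder: −4x³ + 8x² − 10x + 22.
Step 3: lead(−4x³ + 8x² − 10x + 22) ÷ lead(D) = −4x³ ÷ −2x = 2x². Subtract (2x²)·D = −4x³ + 8x². Remainder: −10x + 22.
Step 4: lead(−10x + 22) ÷ lead(D) = −10x ÷ −2x = 5. Subtract (5)·D = −10x + 20. Remainder: 2.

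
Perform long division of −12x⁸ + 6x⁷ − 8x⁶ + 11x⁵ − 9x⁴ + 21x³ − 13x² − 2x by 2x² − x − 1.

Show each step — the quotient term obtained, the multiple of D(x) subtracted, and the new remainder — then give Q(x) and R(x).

Q(x) = −6x⁶ − 7x⁴ + 2x³ − 7x² + 8x − 6; R(x) = −6

Step 1: lead(−12x⁸ + 6x⁷ − 8x⁶ + 11x⁵ − 9x⁴ + 21x³ − 13x² − 2x) ÷ lead(D) = −12x⁸ ÷ 2x² = −6x⁶. Subtract (−6x⁶)·D = −12x⁸ + 6x⁷ + 6x⁶. Remainder: −14x⁶ + 11x⁵ − 9x⁴ + 21x³ − 13x² − 2x.
Step 2: lead(−14x⁶ + 11x⁵ − 9x⁴ + 21x³ − 13x² − 2x) ÷ lead(D) = −14x⁶ ÷ 2x² = −7x⁴. Subtract (−7x⁴)·D = −14x⁶ + 7x⁵ + 7x⁴. Remainder: 4x⁵ − 16x⁴ + 21x³ − 13x² − 2x.
Step 3: lead(4x⁵ − 16x⁴ + 21x³ − 13x² − 2x) ÷ lead(D) = 4x⁵ ÷ 2x² = 2x³. Subtract (2x³)·D = 4x⁵ − 2x⁴ − 2x³. Remainder: −14x⁴ + 23x³ − 13x² − 2x.
Step 4: lead(−14x⁴ + 23x³ − 13x² − 2x) ÷ lead(D) = −14x⁴ ÷ 2x² = −7x². Subtract (−7x²)·D = −14x⁴ + 7x³ + 7x². Remainder: 16x³ − 20x² − 2x.
Step 5: lead(16x³ − 20x² − 2x) ÷ lead(D) = 16x³ ÷ 2x² = 8x. Subtract (8x)·D = 16x³ − 8x² − 8x. Remainder: −12x² + 6x.
Step 6: lead(−12x² + 6x) ÷ lead(D) = −12x² ÷ 2x² = −6. Subtract (−6)·D = −12x² + 6x + 6. Remainder: −6.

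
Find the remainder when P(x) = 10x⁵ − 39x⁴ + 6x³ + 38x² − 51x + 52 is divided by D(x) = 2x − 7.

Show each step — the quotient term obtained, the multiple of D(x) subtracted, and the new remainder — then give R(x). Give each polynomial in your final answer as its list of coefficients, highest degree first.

R = [-4]

Step 1: lead(10x⁵ − 39x⁴ + 6x³ + 38x² − 51x + 52) ÷ lead(D) = 10x⁵ ÷ 2x = 5x⁴. Subtract (5x⁴)·D = 10x⁵ − 35x⁴. Remainder: −4x⁴ + 6x³ + 38x² − 51x + 52.
Step 2: lead(−4x⁴ + 6x³ + 38x² − 51x + 52) ÷ lead(D) = −4x⁴ ÷ 2x = −2x³. Subtract (−2x³)·D = −4x⁴ + 14x³. Remainder: −8x³ + 38x² − 51x + 52.
Step 3: lead(−8x³ + 38x² − 51x + 52) ÷ lead(D) = −8x³ ÷ 2x = −4x². Subtract (−4x²)·D = −8x³ + 28x². Remainder: 10x² − 51x + 52.
Step 4: lead(10x² − 51x + 52) ÷ lead(D) = 10x² ÷ 2x = 5x. Subtract (5x)·D = 10x² − 35x. Remainder: −16x + 52.
Step 5: lead(−16x + 52) ÷ lead(D) = −16x ÷ 2x = −8. Subtract (−8)·D = −16x + 56. Remainder: −4.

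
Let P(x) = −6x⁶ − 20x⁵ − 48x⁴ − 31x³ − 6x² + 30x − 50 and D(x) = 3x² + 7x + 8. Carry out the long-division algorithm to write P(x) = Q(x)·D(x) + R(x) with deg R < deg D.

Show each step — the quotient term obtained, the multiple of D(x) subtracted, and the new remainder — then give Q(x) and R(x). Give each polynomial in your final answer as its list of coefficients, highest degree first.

Step 1: lead(−6x⁶ − 20x⁵ − 48x⁴ − 31x³ − 6x² + 30x − 50) ÷ lead(D) = −6x⁶ ÷ 3x² = −2x⁴. Subtract (−2x⁴)·D = −6x⁶ − 14x⁵ − 16x⁴. Remainder: −6x⁵ − 32x⁴ − 31x³ − 6x² + 30x − 50.
Step 2: lead(−6x⁵ − 32x⁴ − 31x³ − 6x² + 30x − 50) ÷ lead(D) = −6x⁵ ÷ 3x² = −2x³. Subtract (−2x³)·D = −6x⁵ − 14x⁴ − 16x³. Remainder: −18x⁴ − 15x³ − 6x² + 30x − 50.
Step 3: lead(−18x⁴ − 15x³ − 6x² + 30x − 50) ÷ lead(D) = −18x⁴ ÷ 3x² = −6x². Subtract (−6x²)·D = −18x⁴ − 42x³ − 48x². Remainder: 27x³ + 42x² + 30x − 50.
Step 4: lead(27x³ + 42x² + 30x − 50) ÷ lead(D) = 27x³ ÷ 3x² = 9x. Subtract (9x)·D = 27x³ + 63x² + 72x. Remainder: −21x² − 42x − 50.
Step 5: lead(−21x² − 42x − 50) ÷ lead(D) = −21x² ÷ 3x² = −7. Subtract (−7)·D = −21x² − 49x − 56. Remainder: 7x + 6.

Q = [-2, -2, -6, 9, -7]; R = [7, 6]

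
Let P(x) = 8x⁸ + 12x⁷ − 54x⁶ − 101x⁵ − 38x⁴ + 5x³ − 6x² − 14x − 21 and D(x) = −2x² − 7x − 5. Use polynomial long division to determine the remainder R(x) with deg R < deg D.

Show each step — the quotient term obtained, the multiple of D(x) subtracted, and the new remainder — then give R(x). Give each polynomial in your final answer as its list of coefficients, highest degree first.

R = [7, -6]

Step 1: lead(8x⁸ + 12x⁷ − 54x⁶ − 101x⁵ − 38x⁴ + 5x³ − 6x² − 14x − 21) ÷ lead(D) = 8x⁸ ÷ −2x² = −4x⁶. Subtract (−4x⁶)·D = 8x⁸ + 28x⁷ + 20x⁶. Remainder: −16x⁷ − 74x⁶ − 101x⁵ − 38x⁴ + 5x³ − 6x² − 14x − 21.
Step 2: lead(−16x⁷ − 74x⁶ − 101x⁵ − 38x⁴ + 5x³ − 6x² − 14x − 21) ÷ lead(D) = −16x⁷ ÷ −2x² = 8x⁵. Subtract (8x⁵)·D = −16x⁷ − 56x⁶ − 40x⁵. Remainder: −18x⁶ − 61x⁵ − 38x⁴ + 5x³ − 6x² − 14x − 21.
Step 3: lead(−18x⁶ − 61x⁵ − 38x⁴ + 5x³ − 6x² − 14x − 21) ÷ lead(D) = −18x⁶ ÷ −2x² = 9x⁴. Subtract (9x⁴)·D = −18x⁶ − 63x⁵ − 45x⁴. Remainder: 2x⁵ + 7x⁴ + 5x³ − 6x² − 14x − 21.
Step 4: lead(2x⁵ + 7x⁴ + 5x³ − 6x² − 14x − 21) ÷ lead(D) = 2x⁵ ÷ −2x² = −x³. Subtract (−x³)·D = 2x⁵ + 7x⁴ + 5x³. Remainder: −6x² − 14x − 21.
Step 5: lead(−6x² − 14x − 21) ÷ lead(D) = −6x² ÷ −2x² = 3. Subtract (3)·D = −6x² − 21x − 15. Remainder: 7x − 6.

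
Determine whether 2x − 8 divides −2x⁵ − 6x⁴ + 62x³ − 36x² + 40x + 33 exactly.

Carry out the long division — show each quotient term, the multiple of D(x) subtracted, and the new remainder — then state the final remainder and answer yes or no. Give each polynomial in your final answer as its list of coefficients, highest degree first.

R = [1], so D(x) is not a factor of P(x). no

Step 1: lead(−2x⁵ − 6x⁴ + 62x³ − 36x² + 40x + 33) ÷ lead(D) = −2x⁵ ÷ 2x = −x⁴. Subtract (−x⁴)·D = −2x⁵ + 8x⁴. Remainder: −14x⁴ + 62x³ − 36x² + 40x + 33.
Step 2: lead(−14x⁴ + 62x³ − 36x² + 40x + 33) ÷ lead(D) = −14x⁴ ÷ 2x = −7x³. Subtract (−7x³)·D = −14x⁴ + 56x³. Remainder: 6x³ − 36x² + 40x + 33.
Step 3: lead(6x³ − 36x² + 40x + 33) ÷ lead(D) = 6x³ ÷ 2x = 3x². Subtract (3x²)·D = 6x³ − 24x². Remainder: −12x² + 40x + 33.
Step 4: lead(−12x² + 40x + 33) ÷ lead(D) = −12x² ÷ 2x = −6x. Subtract (−6x)·D = −12x² + 48x. Remainder: −8x + 33.
Step 5: lead(−8x + 33) ÷ lead(D) = −8x ÷ 2x = −4. Subtract (−4)·D = −8x + 32. Remainder: 1.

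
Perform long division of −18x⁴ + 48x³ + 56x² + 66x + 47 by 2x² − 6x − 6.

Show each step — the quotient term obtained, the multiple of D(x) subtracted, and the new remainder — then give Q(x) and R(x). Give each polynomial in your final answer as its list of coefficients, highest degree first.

Step 1: lead(−18x⁴ + 48x³ + 56x² + 66x + 47) ÷ lead(D) = −18x⁴ ÷ 2x² = −9x². Subtract (−9x²)·D = −18x⁴ + 54x³ + 54x². Remainder: −6x³ + 2x² + 66x + 47.
Step 2: lead(−6x³ + 2x² + 66x + 47) ÷ lead(D) = −6x³ ÷ 2x² = −3x. Subtract (−3x)·D = −6x³ + 18x² + 18x. Remainder: −16x² + 48x + 47.
Step 3: lead(−16x² + 48x + 47) ÷ lead(D) = −16x² ÷ 2x² = −8. Subtract (−8)·D = −16x² + 48x + 48. Remainder: −1.

Q = [-9, -3, -8]; R = [-1]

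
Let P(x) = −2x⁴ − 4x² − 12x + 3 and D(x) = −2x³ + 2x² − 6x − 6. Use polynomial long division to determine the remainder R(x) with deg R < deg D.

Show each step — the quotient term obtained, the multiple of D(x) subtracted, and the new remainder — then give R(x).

R(x) = 9

Step 1: lead(−2x⁴ − 4x² − 12x + 3) ÷ lead(D) = −2x⁴ ÷ −2x³ = x. Subtract (x)·D = −2x⁴ + 2x³ − 6x² − 6x. Remainder: −2x³ + 2x² − 6x + 3.
Step 2: lead(−2x³ + 2x² − 6x + 3) ÷ lead(D) = −2x³ ÷ −2x³ = 1. Subtract (1)·D = −2x³ + 2x² − 6x − 6. Remainder: 9.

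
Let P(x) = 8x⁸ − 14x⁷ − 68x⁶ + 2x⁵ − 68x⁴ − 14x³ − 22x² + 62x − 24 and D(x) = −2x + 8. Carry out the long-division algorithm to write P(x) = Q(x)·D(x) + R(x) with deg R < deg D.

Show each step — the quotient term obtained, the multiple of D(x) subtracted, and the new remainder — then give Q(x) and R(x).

Step 1: lead(8x⁸ − 14x⁷ − 68x⁶ + 2x⁵ − 68x⁴ − 14x³ − 22x² + 62x − 24) ÷ lead(D) = 8x⁸ ÷ −2x = −4x⁷. Subtract (−4x⁷)·D = 8x⁸ − 32x⁷. Remainder: 18x⁷ − 68x⁶ + 2x⁵ − 68x⁴ − 14x³ − 22x² + 62x − 24.
Step 2: lead(18x⁷ − 68x⁶ + 2x⁵ − 68x⁴ − 14x³ − 22x² + 62x − 24) ÷ lead(D) = 18x⁷ ÷ −2x = −9x⁶. Subtract (−9x⁶)·D = 18x⁷ − 72x⁶. Remainder: 4x⁶ + 2x⁵ − 68x⁴ − 14x³ − 22x² + 62x − 24.
Step 3: lead(4x⁶ + 2x⁵ − 68x⁴ − 14x³ − 22x² + 62x − 24) ÷ lead(D) = 4x⁶ ÷ −2x = −2x⁵. Subtract (−2x⁵)·D = 4x⁶ − 16x⁵. Remainder: 18x⁵ − 68x⁴ − 14x³ − 22x² + 62x − 24.
Step 4: lead(18x⁵ − 68x⁴ − 14x³ − 22x² + 62x − 24) ÷ lead(D) = 18x⁵ ÷ −2x = −9x⁴. Subtract (−9x⁴)·D = 18x⁵ − 72x⁴. Remainder: 4x⁴ − 14x³ − 22x² + 62x − 24.
Step 5: lead(4x⁴ − 14x³ − 22x² + 62x − 24) ÷ lead(D) = 4x⁴ ÷ −2x = −2x³. Subtract (−2x³)·D = 4x⁴ − 16x³. Remainder: 2x³ − 22x² + 62x − 24.
Step 6: lead(2x³ − 22x² + 62x − 24) ÷ lead(D) = 2x³ ÷ −2x = −x². Subtract (−x²)·D = 2x³ − 8x². Remainder: −14x² + 62x − 24.
Step 7: lead(−14x² + 62x − 24) ÷ lead(D) = −14x² ÷ −2x = 7x. Subtract (7x)·D = −14x² + 56x. Remainder: 6x − 24.
Step 8: lead(6x − 24) ÷ lead(D) = 6x ÷ −2x = −3. Subtract (−3)·D = 6x − 24. Remainder: 0.

Q(x) = −4x⁷ − 9x⁶ − 2x⁵ − 9x⁴ − 2x³ − x² + 7x − 3; R(x) = 0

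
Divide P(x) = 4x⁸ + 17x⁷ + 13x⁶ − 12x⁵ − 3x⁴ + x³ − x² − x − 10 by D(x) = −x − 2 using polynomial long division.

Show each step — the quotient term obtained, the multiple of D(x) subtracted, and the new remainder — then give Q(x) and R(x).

Q(x) = −4x⁷ − 9x⁶ + 5x⁵ + 2x⁴ − x³ + x² − x + 3; R(x) = −4

Step 1: lead(4x⁸ + 17x⁷ + 13x⁶ − 12x⁵ − 3x⁴ + x³ − x² − x − 10) ÷ lead(D) = 4x⁸ ÷ −x = −4x⁷. Subtract (−4x⁷)·D = 4x⁸ + 8x⁷. Remainder: 9x⁷ + 13x⁶ − 12x⁵ − 3x⁴ + x³ − x² − x − 10.
Step 2: lead(9x⁷ + 13x⁶ − 12x⁵ − 3x⁴ + x³ − x² − x − 10) ÷ lead(D) = 9x⁷ ÷ −x = −9x⁶. Subtract (−9x⁶)·D = 9x⁷ + 18x⁶. Remainder: −5x⁶ − 12x⁵ − 3x⁴ + x³ − x² − x − 10.
Step 3: lead(−5x⁶ − 12x⁵ − 3x⁴ + x³ − x² − x − 10) ÷ lead(D) = −5x⁶ ÷ −x = 5x⁵. Subtract (5x⁵)·D = −5x⁶ − 10x⁵. Remainder: −2x⁵ − 3x⁴ + x³ − x² − x − 10.
Step 4: lead(−2x⁵ − 3x⁴ + x³ − x² − x − 10) ÷ lead(D) = −2x⁵ ÷ −x = 2x⁴. Subtract (2x⁴)·D = −2x⁵ − 4x⁴. Remainder: x⁴ + x³ − x² − x − 10.
Step 5: lead(x⁴ + x³ − x² − x − 10) ÷ lead(D) = x⁴ ÷ −x = −x³. Subtract (−x³)·D = x⁴ + 2x³. Remainder: −x³ − x² − x − 10.
Step 6: lead(−x³ − x² − x − 10) ÷ lead(D) = −x³ ÷ −x = x². Subtract (x²)·D = −x³ − 2x². Remainder: x² − x − 10.
Step 7: lead(x² − x − 10) ÷ lead(D) = x² ÷ −x = −x. Subtract (−x)·D = x² + 2x. Remainder: −3x − 10.
Step 8: lead(−3x − 10) ÷ lead(D) = −3x ÷ −x = 3. Subtract (3)·D = −3x − 6. Remainder: −4.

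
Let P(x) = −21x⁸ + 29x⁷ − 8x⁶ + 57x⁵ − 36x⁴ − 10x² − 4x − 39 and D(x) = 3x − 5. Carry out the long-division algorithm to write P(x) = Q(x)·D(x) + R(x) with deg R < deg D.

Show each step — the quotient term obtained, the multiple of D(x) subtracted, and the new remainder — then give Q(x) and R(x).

Q(x) = −7x⁷ − 2x⁶ − 6x⁵ + 9x⁴ + 3x³ + 5x² + 5x + 7; R(x) = −4

Step 1: lead(−21x⁸ + 29x⁷ − 8x⁶ + 57x⁵ − 36x⁴ − 10x² − 4x − 39) ÷ lead(D) = −21x⁸ ÷ 3x = −7x⁷. Subtract (−7x⁷)·D = −21x⁸ + 35x⁷. Remainder: −6x⁷ − 8x⁶ + 57x⁵ − 36x⁴ − 10x² − 4x − 39.
Step 2: lead(−6x⁷ − 8x⁶ + 57x⁵ − 36x⁴ − 10x² − 4x − 39) ÷ lead(D) = −6x⁷ ÷ 3x = −2x⁶. Subtract (−2x⁶)·D = −6x⁷ + 10x⁶. Remainder: −18x⁶ + 57x⁵ − 36x⁴ − 10x² − 4x − 39.
Step 3: lead(−18x⁶ + 57x⁵ − 36x⁴ − 10x² − 4x − 39) ÷ lead(D) = −18x⁶ ÷ 3x = −6x⁵. Subtract (−6x⁵)·D = −18x⁶ + 30x⁵. Remainder: 27x⁵ − 36x⁴ − 10x² − 4x − 39.
Step 4: lead(27x⁵ − 36x⁴ − 10x² − 4x − 39) ÷ lead(D) = 27x⁵ ÷ 3x = 9x⁴. Subtract (9x⁴)·D = 27x⁵ − 45x⁴. Remainder: 9x⁴ − 10x² − 4x − 39.
Step 5: lead(9x⁴ − 10x² − 4x − 39) ÷ lead(D) = 9x⁴ ÷ 3x = 3x³. Subtract (3x³)·D = 9x⁴ − 15x³. Remainder: 15x³ − 10x² − 4x − 39.
Step 6: lead(15x³ − 10x² − 4x − 39) ÷ lead(D) = 15x³ ÷ 3x = 5x². Subtract (5x²)·D = 15x³ − 25x². Remainder: 15x² − 4x − 39.
Step 7: lead(15x² − 4x − 39) ÷ lead(D) = 15x² ÷ 3x = 5x. Subtract (5x)·D = 15x² − 25x. Remainder: 21x − 39.
Step 8: lead(21x − 39) ÷ lead(D) = 21x ÷ 3x = 7. Subtract (7)·D = 21x − 35. Remainder: −4.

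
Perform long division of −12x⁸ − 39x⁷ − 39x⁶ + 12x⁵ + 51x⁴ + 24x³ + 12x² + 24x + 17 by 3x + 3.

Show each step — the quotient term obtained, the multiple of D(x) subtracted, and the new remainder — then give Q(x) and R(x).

Step 1: lead(−12x⁸ − 39x⁷ − 39x⁶ + 12x⁵ + 51x⁴ + 24x³ + 12x² + 24x + 17) ÷ lead(D) = −12x⁸ ÷ 3x = −4x⁷. Subtract (−4x⁷)·D = −12x⁸ − 12x⁷. Remainder: −27x⁷ − 39x⁶ + 12x⁵ + 51x⁴ + 24x³ + 12x² + 24x + 17.
Step 2: lead(−27x⁷ − 39x⁶ + 12x⁵ + 51x⁴ + 24x³ + 12x² + 24x + 17) ÷ lead(D) = −27x⁷ ÷ 3x = −9x⁶. Subtract (−9x⁶)·D = −27x⁷ − 27x⁶. Remainder: −12x⁶ + 12x⁵ + 51x⁴ + 24x³ + 12x² + 24x + 17.
Step 3: lead(−12x⁶ + 12x⁵ + 51x⁴ + 24x³ + 12x² + 24x + 17) ÷ lead(D) = −12x⁶ ÷ 3x = −4x⁵. Subtract (−4x⁵)·D = −12x⁶ − 12x⁵. Remainder: 24x⁵ + 51x⁴ + 24x³ + 12x² + 24x + 17.
Step 4: lead(24x⁵ + 51x⁴ + 24x³ + 12x² + 24x + 17) ÷ lead(D) = 24x⁵ ÷ 3x = 8x⁴. Subtract (8x⁴)·D = 24x⁵ + 24x⁴. Remainder: 27x⁴ + 24x³ + 12x² + 24x + 17.
Step 5: lead(27x⁴ + 24x³ + 12x² + 24x + 17) ÷ lead(D) = 27x⁴ ÷ 3x = 9x³. Subtract (9x³)·D = 27x⁴ + 27x³. Remainder: −3x³ + 12x² + 24x + 17.
Step 6: lead(−3x³ + 12x² + 24x + 17) ÷ lead(D) = −3x³ ÷ 3x = −x². Subtract (−x²)·D = −3x³ − 3x². Remainder: 15x² + 24x + 17.
Step 7: lead(15x² + 24x + 17) ÷ lead(D) = 15x² ÷ 3x = 5x. Subtract (5x)·D = 15x² + 15x. Remainder: 9x + 17.
Step 8: lead(9x + 17) ÷ lead(D) = 9x ÷ 3x = 3. Subtract (3)·D = 9x + 9. Remainder: 8.

Q(x) = −4x⁷ − 9x⁶ − 4x⁵ + 8x⁴ + 9x³ − x² + 5x + 3; R(x) = 8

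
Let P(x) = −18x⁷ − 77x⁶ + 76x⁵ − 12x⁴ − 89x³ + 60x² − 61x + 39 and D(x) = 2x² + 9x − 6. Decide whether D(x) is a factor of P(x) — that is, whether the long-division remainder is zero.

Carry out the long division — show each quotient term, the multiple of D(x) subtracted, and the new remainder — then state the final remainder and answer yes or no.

R(x) = 5x + 3, so D(x) is not a factor of P(x). no

Step 1: lead(−18x⁷ − 77x⁶ + 76x⁵ − 12x⁴ − 89x³ + 60x² − 61x + 39) ÷ lead(D) = −18x⁷ ÷ 2x² = −9x⁵. Subtract (−9x⁵)·D = −18x⁷ − 81x⁶ + 54x⁵. Remainder: 4x⁶ + 22x⁵ − 12x⁴ − 89x³ + 60x² − 61x + 39.
Step 2: lead(4x⁶ + 22x⁵ − 12x⁴ − 89x³ + 60x² − 61x + 39) ÷ lead(D) = 4x⁶ ÷ 2x² = 2x⁴. Subtract (2x⁴)·D = 4x⁶ + 18x⁵ − 12x⁴. Remainder: 4x⁵ − 89x³ + 60x² − 61x + 39.
Step 3: lead(4x⁵ − 89x³ + 60x² − 61x + 39) ÷ lead(D) = 4x⁵ ÷ 2x² = 2x³. Subtract (2x³)·D = 4x⁵ + 18x⁴ − 12x³. Remainder: −18x⁴ − 77x³ + 60x² − 61x + 39.
Step 4: lead(−18x⁴ − 77x³ + 60x² − 61x + 39) ÷ lead(D) = −18x⁴ ÷ 2x² = −9x². Subtract (−9x²)·D = −18x⁴ − 81x³ + 54x². Remainder: 4x³ + 6x² − 61x + 39.
Step 5: lead(4x³ + 6x² − 61x + 39) ÷ lead(D) = 4x³ ÷ 2x² = 2x. Subtract (2x)·D = 4x³ + 18x² − 12x. Remainder: −12x² − 49x + 39.
Step 6: lead(−12x² − 49x + 39) ÷ lead(D) = −12x² ÷ 2x² = −6. Subtract (−6)·D = −12x² − 54x + 36. Remainder: 5x + 3.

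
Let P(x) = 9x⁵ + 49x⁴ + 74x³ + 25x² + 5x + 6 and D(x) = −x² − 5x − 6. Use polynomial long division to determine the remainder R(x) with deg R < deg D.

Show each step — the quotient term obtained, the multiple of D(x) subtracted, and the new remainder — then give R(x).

Step 1: lead(9x⁵ + 49x⁴ + 74x³ + 25x² + 5x + 6) ÷ lead(D) = 9x⁵ ÷ −x² = −9x³. Subtract (−9x³)·D = 9x⁵ + 45x⁴ + 54x³. Remainder: 4x⁴ + 20x³ + 25x² + 5x + 6.
Step 2: lead(4x⁴ + 20x³ + 25x² + 5x + 6) ÷ lead(D) = 4x⁴ ÷ −x² = −4x². Subtract (−4x²)·D = 4x⁴ + 20x³ + 24x². Remainder: x² + 5x + 6.
Step 3: lead(x² + 5x + 6) ÷ lead(D) = x² ÷ −x² = −1. Subtract (−1)·D = x² + 5x + 6. Remainder: 0.

R(x) = 0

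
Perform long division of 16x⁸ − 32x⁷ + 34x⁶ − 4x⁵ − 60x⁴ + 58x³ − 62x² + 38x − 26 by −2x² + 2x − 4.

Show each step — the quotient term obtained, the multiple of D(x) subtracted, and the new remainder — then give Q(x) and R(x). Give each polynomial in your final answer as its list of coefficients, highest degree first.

Q = [-8, 8, 7, -7, 9, -6, 7]; R = [2]

Step 1: lead(16x⁸ − 32x⁷ + 34x⁶ − 4x⁵ − 60x⁴ + 58x³ − 62x² + 38x − 26) ÷ lead(D) = 16x⁸ ÷ −2x² = −8x⁶. Subtract (−8x⁶)·D = 16x⁸ − 16x⁷ + 32x⁶. Remainder: −16x⁷ + 2x⁶ − 4x⁵ − 60x⁴ + 58x³ − 62x² + 38x − 26.
Step 2: lead(−16x⁷ + 2x⁶ − 4x⁵ − 60x⁴ + 58x³ − 62x² + 38x − 26) ÷ lead(D) = −16x⁷ ÷ −2x² = 8x⁵. Subtract (8x⁵)·D = −16x⁷ + 16x⁶ − 32x⁵. Remainder: −14x⁶ + 28x⁵ − 60x⁴ + 58x³ − 62x² + 38x − 26.
Step 3: lead(−14x⁶ + 28x⁵ − 60x⁴ + 58x³ − 62x² + 38x − 26) ÷ lead(D) = −14x⁶ ÷ −2x² = 7x⁴. Subtract (7x⁴)·D = −14x⁶ + 14x⁵ − 28x⁴. Remainder: 14x⁵ − 32x⁴ + 58x³ − 62x² + 38x − 26.
Step 4: lead(14x⁵ − 32x⁴ + 58x³ − 62x² + 38x − 26) ÷ lead(D) = 14x⁵ ÷ −2x² = −7x³. Subtract (−7x³)·D = 14x⁵ − 14x⁴ + 28x³. Remainder: −18x⁴ + 30x³ − 62x² + 38x − 26.
Step 5: lead(−18x⁴ + 30x³ − 62x² + 38x − 26) ÷ lead(D) = −18x⁴ ÷ −2x² = 9x². Subtract (9x²)·D = −18x⁴ + 18x³ − 36x². Remainder: 12x³ − 26x² + 38x − 26.
Step 6: lead(12x³ − 26x² + 38x − 26) ÷ lead(D) = 12x³ ÷ −2x² = −6x. Subtract (−6x)·D = 12x³ − 12x² + 24x. Remainder: −14x² + 14x − 26.
Step 7: lead(−14x² + 14x − 26) ÷ lead(D) = −14x² ÷ −2x² = 7. Subtract (7)·D = −14x² + 14x − 28. Remainder: 2.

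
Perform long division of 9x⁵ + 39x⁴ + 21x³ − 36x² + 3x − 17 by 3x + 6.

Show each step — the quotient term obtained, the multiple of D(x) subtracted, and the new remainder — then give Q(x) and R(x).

Q(x) = 3x⁴ + 7x³ − 7x² + 2x − 3; R(x) = 1

Step 1: lead(9x⁵ + 39x⁴ + 21x³ − 36x² + 3x − 17) ÷ lead(D) = 9x⁵ ÷ 3x = 3x⁴. Subtract (3x⁴)·D = 9x⁵ + 18x⁴. Remainder: 21x⁴ + 21x³ − 36x² + 3x − 17.
Step 2: lead(21x⁴ + 21x³ − 36x² + 3x − 17) ÷ lead(D) = 21x⁴ ÷ 3x = 7x³. Subtract (7x³)·D = 21x⁴ + 42x³. Remainder: −21x³ − 36x² + 3x − 17.
Step 3: lead(−21x³ − 36x² + 3x − 17) ÷ lead(D) = −21x³ ÷ 3x = −7x². Subtract (−7x²)·D = −21x³ − 42x². Remainder: 6x² + 3x − 17.
Step 4: lead(6x² + 3x − 17) ÷ lead(D) = 6x² ÷ 3x = 2x. Subtract (2x)·D = 6x² + 12x. Remainder: −9x − 17.
Step 5: lead(−9x − 17) ÷ lead(D) = −9x ÷ 3x = −3. Subtract (−3)·D = −9x − 18. Remainder: 1.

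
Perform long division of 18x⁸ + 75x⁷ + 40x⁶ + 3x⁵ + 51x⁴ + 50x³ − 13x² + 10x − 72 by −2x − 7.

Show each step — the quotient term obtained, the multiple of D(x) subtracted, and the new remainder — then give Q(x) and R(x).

Step 1: lead(18x⁸ + 75x⁷ + 40x⁶ + 3x⁵ + 51x⁴ + 50x³ − 13x² + 10x − 72) ÷ lead(D) = 18x⁸ ÷ −2x = −9x⁷. Subtract (−9x⁷)·D = 18x⁸ + 63x⁷. Remainder: 12x⁷ + 40x⁶ + 3x⁵ + 51x⁴ + 50x³ − 13x² + 10x − 72.
Step 2: lead(12x⁷ + 40x⁶ + 3x⁵ + 51x⁴ + 50x³ − 13x² + 10x − 72) ÷ lead(D) = 12x⁷ ÷ −2x = −6x⁶. Subtract (−6x⁶)·D = 12x⁷ + 42x⁶. Remainder: −2x⁶ + 3x⁵ + 51x⁴ + 50x³ − 13x² + 10x − 72.
Step 3: lead(−2x⁶ + 3x⁵ + 51x⁴ + 50x³ − 13x² + 10x − 72) ÷ lead(D) = −2x⁶ ÷ −2x = x⁵. Subtract (x⁵)·D = −2x⁶ − 7x⁵. Remainder: 10x⁵ + 51x⁴ + 50x³ − 13x² + 10x − 72.
Step 4: lead(10x⁵ + 51x⁴ + 50x³ − 13x² + 10x − 72) ÷ lead(D) = 10x⁵ ÷ −2x = −5x⁴. Subtract (−5x⁴)·D = 10x⁵ + 35x⁴. Remainder: 16x⁴ + 50x³ − 13x² + 10x − 72.
Step 5: lead(16x⁴ + 50x³ − 13x² + 10x − 72) ÷ lead(D) = 16x⁴ ÷ −2x = −8x³. Subtract (−8x³)·D = 16x⁴ + 56x³. Remainder: −6x³ − 13x² + 10x − 72.
Step 6: lead(−6x³ − 13x² + 10x − 72) ÷ lead(D) = −6x³ ÷ −2x = 3x². Subtract (3x²)·D = −6x³ − 21x². Remainder: 8x² + 10x − 72.
Step 7: lead(8x² + 10x − 72) ÷ lead(D) = 8x² ÷ −2x = −4x. Subtract (−4x)·D = 8x² + 28x. Remainder: −18x − 72.
Step 8: lead(−18x − 72) ÷ lead(D) = −18x ÷ −2x = 9. Subtract (9)·D = −18x − 63. Remainder: −9.

Q(x) = −9x⁷ − 6x⁶ + x⁵ − 5x⁴ − 8x³ + 3x² − 4x + 9; R(x) = −9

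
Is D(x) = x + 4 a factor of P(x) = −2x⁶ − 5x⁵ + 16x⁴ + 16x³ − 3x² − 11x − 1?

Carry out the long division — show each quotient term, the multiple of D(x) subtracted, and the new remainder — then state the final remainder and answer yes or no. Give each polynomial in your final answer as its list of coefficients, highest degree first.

R = [-5], so D(x) is not a factor of P(x). no

Step 1: lead(−2x⁶ − 5x⁵ + 16x⁴ + 16x³ − 3x² − 11x − 1) ÷ lead(D) = −2x⁶ ÷ x = −2x⁵. Subtract (−2x⁵)·D = −2x⁶ − 8x⁵. Remainder: 3x⁵ + 16x⁴ + 16x³ − 3x² − 11x − 1.
Step 2: lead(3x⁵ + 16x⁴ + 16x³ − 3x² − 11x − 1) ÷ lead(D) = 3x⁵ ÷ x = 3x⁴. Subtract (3x⁴)·D = 3x⁵ + 12x⁴. Remainder: 4x⁴ + 16x³ − 3x² − 11x − 1.
Step 3: lead(4x⁴ + 16x³ − 3x² − 11x − 1) ÷ lead(D) = 4x⁴ ÷ x = 4x³. Subtract (4x³)·D = 4x⁴ + 16x³. Remainder: −3x² − 11x − 1.
Step 4: lead(−3x² − 11x − 1) ÷ lead(D) = −3x² ÷ x = −3x. Subtract (−3x)·D = −3x² − 12x. Remainder: x − 1.
Step 5: lead(x − 1) ÷ lead(D) = x ÷ x = 1. Subtract (1)·D = x + 4. Remainder: −5.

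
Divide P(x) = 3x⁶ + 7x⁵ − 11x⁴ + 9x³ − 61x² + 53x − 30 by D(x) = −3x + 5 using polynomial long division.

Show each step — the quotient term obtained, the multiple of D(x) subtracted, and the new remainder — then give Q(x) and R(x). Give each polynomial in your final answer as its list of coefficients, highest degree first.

Step 1: lead(3x⁶ + 7x⁵ − 11x⁴ + 9x³ − 61x² + 53x − 30) ÷ lead(D) = 3x⁶ ÷ −3x = −x⁵. Subtract (−x⁵)·D = 3x⁶ − 5x⁵. Remainder: 12x⁵ − 11x⁴ + 9x³ − 61x² + 53x − 30.
Step 2: lead(12x⁵ − 11x⁴ + 9x³ − 61x² + 53x − 30) ÷ lead(D) = 12x⁵ ÷ −3x = −4x⁴. Subtract (−4x⁴)·D = 12x⁵ − 20x⁴. Remainder: 9x⁴ + 9x³ − 61x² + 53x − 30.
Step 3: lead(9x⁴ + 9x³ − 61x² + 53x − 30) ÷ lead(D) = 9x⁴ ÷ −3x = −3x³. Subtract (−3x³)·D = 9x⁴ − 15x³. Remainder: 24x³ − 61x² + 53x − 30.
Step 4: lead(24x³ − 61x² + 53x − 30) ÷ lead(D) = 24x³ ÷ −3x = −8x². Subtract (−8x²)·D = 24x³ − 40x². Remainder: −21x² + 53x − 30.
Step 5: lead(−21x² + 53x − 30) ÷ lead(D) = −21x² ÷ −3x = 7x. Subtract (7x)·D = −21x² + 35x. Remainder: 18x − 30.
Step 6: lead(18x − 30) ÷ lead(D) = 18x ÷ −3x = −6. Subtract (−6)·D = 18x − 30. Remainder: 0.

Q = [-1, -4, -3, -8, 7, -6]; R = [0]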